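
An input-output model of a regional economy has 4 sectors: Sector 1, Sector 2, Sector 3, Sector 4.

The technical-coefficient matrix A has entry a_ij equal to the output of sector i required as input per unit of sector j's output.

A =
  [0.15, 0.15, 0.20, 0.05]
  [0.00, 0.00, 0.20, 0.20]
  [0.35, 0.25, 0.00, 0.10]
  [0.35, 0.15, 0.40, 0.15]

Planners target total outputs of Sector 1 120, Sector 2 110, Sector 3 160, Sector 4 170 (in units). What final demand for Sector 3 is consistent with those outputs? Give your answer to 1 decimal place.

I − A =
  [   0.85    -0.15    -0.20    -0.05]
  [   0.00     1.00    -0.20    -0.20]
  [  -0.35    -0.25     1.00    -0.10]
  [  -0.35    -0.15    -0.40     0.85]
d = (I − A) x:
  d_1 = (+0.85)·120 + (-0.15)·110 + (-0.20)·160 + (-0.05)·170 = 45.0
  d_2 = (+0.00)·120 + (+1.00)·110 + (-0.20)·160 + (-0.20)·170 = 44.0
  d_3 = (-0.35)·120 + (-0.25)·110 + (+1.00)·160 + (-0.10)·170 = 73.5
  d_4 = (-0.35)·120 + (-0.15)·110 + (-0.40)·160 + (+0.85)·170 = 22.0

d_3 = 73.5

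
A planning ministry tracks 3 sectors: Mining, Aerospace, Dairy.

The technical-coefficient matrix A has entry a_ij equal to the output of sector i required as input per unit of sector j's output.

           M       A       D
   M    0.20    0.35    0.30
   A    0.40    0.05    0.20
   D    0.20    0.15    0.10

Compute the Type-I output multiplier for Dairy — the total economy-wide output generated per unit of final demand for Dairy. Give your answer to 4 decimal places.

m_D = 2.8202

I − A =
  [   0.80    -0.35    -0.30]
  [  -0.40     0.95    -0.20]
  [  -0.20    -0.15     0.90]
Cofactors of I−A, C_ij = (−1)^(i+j)·(minor ij) (rows/columns in the sector order above):
  C_11 = (0.95)(0.90) − (-0.20)(-0.15) = 0.8250
  C_12 = −[(-0.40)(0.90) − (-0.20)(-0.20)] = 0.4000
  C_13 = (-0.40)(-0.15) − (0.95)(-0.20) = 0.2500
  C_21 = −[(-0.35)(0.90) − (-0.30)(-0.15)] = 0.3600
  C_22 = (0.80)(0.90) − (-0.30)(-0.20) = 0.6600
  C_23 = −[(0.80)(-0.15) − (-0.35)(-0.20)] = 0.1900
  C_31 = (-0.35)(-0.20) − (-0.30)(0.95) = 0.3550
  C_32 = −[(0.80)(-0.20) − (-0.30)(-0.40)] = 0.2800
  C_33 = (0.80)(0.95) − (-0.35)(-0.40) = 0.6200
det(I−A) = Σ_j (I−A)_1j·C_1j = (0.80)(0.8250) + (-0.35)(0.4000) + (-0.30)(0.2500) = 0.4450
adj(I−A) = Cᵀ =
  [ 0.8250   0.3600   0.3550]
  [ 0.4000   0.6600   0.2800]
  [ 0.2500   0.1900   0.6200]
(I − A)⁻¹ = adj(I−A) / det(I−A) ≈
  [   1.85393     0.80899     0.79775]
  [   0.89888     1.48315     0.62921]
  [   0.56180     0.42697     1.39326]
The output multiplier for sector j is the column-j sum of the Leontief inverse (I − A)⁻¹ = adj(I−A) / det(I−A).
Column D of adj(I−A): (0.3550, 0.2800, 0.6200); det(I−A) = 0.4450.
m_D = (0.3550 + 0.2800 + 0.6200) / 0.4450 = 1.255 / 0.4450 ≈ 2.8202.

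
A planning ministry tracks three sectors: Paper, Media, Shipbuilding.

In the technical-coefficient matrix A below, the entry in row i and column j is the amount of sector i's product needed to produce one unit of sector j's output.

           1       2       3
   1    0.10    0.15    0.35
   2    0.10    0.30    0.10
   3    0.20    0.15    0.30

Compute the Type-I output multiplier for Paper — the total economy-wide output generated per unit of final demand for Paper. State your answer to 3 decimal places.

m_1 = 2.001

I − A =
  [   0.90    -0.15    -0.35]
  [  -0.10     0.70    -0.10]
  [  -0.20    -0.15     0.70]
Cofactors of I−A, C_ij = (−1)^(i+j)·(minor ij) (rows/columns in the sector order above):
  C_11 = (0.70)(0.70) − (-0.10)(-0.15) = 0.4750
  C_12 = −[(-0.10)(0.70) − (-0.10)(-0.20)] = 0.0900
  C_13 = (-0.10)(-0.15) − (0.70)(-0.20) = 0.1550
  C_21 = −[(-0.15)(0.70) − (-0.35)(-0.15)] = 0.1575
  C_22 = (0.90)(0.70) − (-0.35)(-0.20) = 0.5600
  C_23 = −[(0.90)(-0.15) − (-0.15)(-0.20)] = 0.1650
  C_31 = (-0.15)(-0.10) − (-0.35)(0.70) = 0.2600
  C_32 = −[(0.90)(-0.10) − (-0.35)(-0.10)] = 0.1250
  C_33 = (0.90)(0.70) − (-0.15)(-0.10) = 0.6150
det(I−A) = Σ_j (I−A)_1j·C_1j = (0.90)(0.4750) + (-0.15)(0.0900) + (-0.35)(0.1550) = 0.35975
adj(I−A) = Cᵀ =
  [ 0.4750   0.1575   0.2600]
  [ 0.0900   0.5600   0.1250]
  [ 0.1550   0.1650   0.6150]
(I − A)⁻¹ = adj(I−A) / det(I−A) ≈
  [   1.3204     0.4378     0.7227]
  [   0.2502     1.5566     0.3475]
  [   0.4309     0.4587     1.7095]
The output multiplier for sector j is the column-j sum of the Leontief inverse (I − A)⁻¹ = adj(I−A) / det(I−A).
Column 1 of adj(I−A): (0.4750, 0.0900, 0.1550); det(I−A) = 0.35975.
m_1 = (0.4750 + 0.0900 + 0.1550) / 0.35975 = 0.72 / 0.35975 ≈ 2.001.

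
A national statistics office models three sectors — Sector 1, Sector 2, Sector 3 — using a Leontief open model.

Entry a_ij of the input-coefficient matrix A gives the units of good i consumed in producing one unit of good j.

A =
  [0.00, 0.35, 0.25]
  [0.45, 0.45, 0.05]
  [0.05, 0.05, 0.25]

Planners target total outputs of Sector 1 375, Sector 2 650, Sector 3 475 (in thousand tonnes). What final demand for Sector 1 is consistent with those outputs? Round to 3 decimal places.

d_1 = 28.750

I − A =
  [   1.00    -0.35    -0.25]
  [  -0.45     0.55    -0.05]
  [  -0.05    -0.05     0.75]
d = (I − A) x:
  d_1 = (+1.00)·375 + (-0.35)·650 + (-0.25)·475 = 28.750
  d_2 = (-0.45)·375 + (+0.55)·650 + (-0.05)·475 = 165.000
  d_3 = (-0.05)·375 + (-0.05)·650 + (+0.75)·475 = 305.000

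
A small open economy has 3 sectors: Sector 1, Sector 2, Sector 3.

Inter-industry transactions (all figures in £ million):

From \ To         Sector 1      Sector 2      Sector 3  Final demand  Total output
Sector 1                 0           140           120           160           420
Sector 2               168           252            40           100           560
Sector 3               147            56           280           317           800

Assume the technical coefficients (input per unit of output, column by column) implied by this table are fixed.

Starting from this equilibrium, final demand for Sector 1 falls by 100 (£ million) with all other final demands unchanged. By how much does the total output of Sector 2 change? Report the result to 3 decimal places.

Δx_2 = -111.782

Technical coefficients a_ij = z_ij / X_j:
  a_11 = 0/420 = 0.00, a_21 = 168/420 = 0.40, a_31 = 147/420 = 0.35
  a_12 = 140/560 = 0.25, a_22 = 252/560 = 0.45, a_32 = 56/560 = 0.10
  a_13 = 120/800 = 0.15, a_23 = 40/800 = 0.05, a_33 = 280/800 = 0.35
I − A =
  [   1.00    -0.25    -0.15]
  [  -0.40     0.55    -0.05]
  [  -0.35    -0.10     0.65]
Cofactors of I−A, C_ij = (−1)^(i+j)·(minor ij) (rows/columns in the sector order above):
  C_11 = (0.55)(0.65) − (-0.05)(-0.10) = 0.3525
  C_12 = −[(-0.40)(0.65) − (-0.05)(-0.35)] = 0.2775
  C_13 = (-0.40)(-0.10) − (0.55)(-0.35) = 0.2325
  C_21 = −[(-0.25)(0.65) − (-0.15)(-0.10)] = 0.1775
  C_22 = (1.00)(0.65) − (-0.15)(-0.35) = 0.5975
  C_23 = −[(1.00)(-0.10) − (-0.25)(-0.35)] = 0.1875
  C_31 = (-0.25)(-0.05) − (-0.15)(0.55) = 0.0950
  C_32 = −[(1.00)(-0.05) − (-0.15)(-0.40)] = 0.1100
  C_33 = (1.00)(0.55) − (-0.25)(-0.40) = 0.4500
det(I−A) = Σ_j (I−A)_1j·C_1j = (1.00)(0.3525) + (-0.25)(0.2775) + (-0.15)(0.2325) = 0.24825
adj(I−A) = Cᵀ =
  [ 0.3525   0.1775   0.0950]
  [ 0.2775   0.5975   0.1100]
  [ 0.2325   0.1875   0.4500]
(I − A)⁻¹ = adj(I−A) / det(I−A) ≈
  [   1.4199     0.7150     0.3827]
  [   1.1178     2.4068     0.4431]
  [   0.9366     0.7553     1.8127]
Δx = (I − A)⁻¹ Δd with Δd having -100 in the Sector 1 component and 0 elsewhere.
So Δx_2 = L_21 · (-100), where L_21 = adj(I−A)_21 / det(I−A) = 0.2775 / 0.24825.
Δx_2 = 0.2775 × (-100) / 0.24825 = -27.75 / 0.24825 ≈ -111.782.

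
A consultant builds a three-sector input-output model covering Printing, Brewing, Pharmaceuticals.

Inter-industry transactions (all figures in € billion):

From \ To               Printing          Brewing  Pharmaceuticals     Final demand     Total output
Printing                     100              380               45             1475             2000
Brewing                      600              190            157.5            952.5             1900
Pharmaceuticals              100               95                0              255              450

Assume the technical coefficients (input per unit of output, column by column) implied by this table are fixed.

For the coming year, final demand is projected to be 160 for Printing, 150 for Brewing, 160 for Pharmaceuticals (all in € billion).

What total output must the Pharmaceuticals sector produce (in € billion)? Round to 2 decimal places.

x_3 = 189.14

Technical coefficients a_ij = z_ij / X_j:
  a_11 = 100/2000 = 0.05, a_21 = 600/2000 = 0.30, a_31 = 100/2000 = 0.05
  a_12 = 380/1900 = 0.20, a_22 = 190/1900 = 0.10, a_32 = 95/1900 = 0.05
  a_13 = 45/450 = 0.10, a_23 = 157.5/450 = 0.35, a_33 = 0/450 = 0.00
I − A =
  [   0.95    -0.20    -0.10]
  [  -0.30     0.90    -0.35]
  [  -0.05    -0.05     1.00]
Cofactors of I−A, C_ij = (−1)^(i+j)·(minor ij) (rows/columns in the sector order above):
  C_11 = (0.90)(1.00) − (-0.35)(-0.05) = 0.8825
  C_12 = −[(-0.30)(1.00) − (-0.35)(-0.05)] = 0.3175
  C_13 = (-0.30)(-0.05) − (0.90)(-0.05) = 0.0600
  C_21 = −[(-0.20)(1.00) − (-0.10)(-0.05)] = 0.2050
  C_22 = (0.95)(1.00) − (-0.10)(-0.05) = 0.9450
  C_23 = −[(0.95)(-0.05) − (-0.20)(-0.05)] = 0.0575
  C_31 = (-0.20)(-0.35) − (-0.10)(0.90) = 0.1600
  C_32 = −[(0.95)(-0.35) − (-0.10)(-0.30)] = 0.3625
  C_33 = (0.95)(0.90) − (-0.20)(-0.30) = 0.7950
det(I−A) = Σ_j (I−A)_1j·C_1j = (0.95)(0.8825) + (-0.20)(0.3175) + (-0.10)(0.0600) = 0.768875
adj(I−A) = Cᵀ =
  [ 0.8825   0.2050   0.1600]
  [ 0.3175   0.9450   0.3625]
  [ 0.0600   0.0575   0.7950]
(I − A)⁻¹ = adj(I−A) / det(I−A) ≈
  [   1.1478     0.2666     0.2081]
  [   0.4129     1.2291     0.4715]
  [   0.0780     0.0748     1.0340]
x = (I − A)⁻¹ d = adj(I−A)·d / det(I−A), with det(I−A) = 0.768875:
  x_1 = (0.8825·160 + 0.2050·150 + 0.1600·160) / 0.768875 = 197.55 / 0.768875 ≈ 256.93
  x_2 = (0.3175·160 + 0.9450·150 + 0.3625·160) / 0.768875 = 250.55 / 0.768875 ≈ 325.87
  x_3 = (0.0600·160 + 0.0575·150 + 0.7950·160) / 0.768875 = 145.425 / 0.768875 ≈ 189.14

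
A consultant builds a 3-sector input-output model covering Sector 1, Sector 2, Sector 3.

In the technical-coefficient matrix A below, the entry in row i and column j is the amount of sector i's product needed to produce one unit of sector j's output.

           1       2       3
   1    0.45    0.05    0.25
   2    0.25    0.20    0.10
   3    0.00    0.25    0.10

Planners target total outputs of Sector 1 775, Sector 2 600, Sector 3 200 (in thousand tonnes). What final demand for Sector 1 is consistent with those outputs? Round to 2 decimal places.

d_1 = 346.25

I − A =
  [   0.55    -0.05    -0.25]
  [  -0.25     0.80    -0.10]
  [   0.00    -0.25     0.90]
d = (I − A) x:
  d_1 = (+0.55)·775 + (-0.05)·600 + (-0.25)·200 = 346.25
  d_2 = (-0.25)·775 + (+0.80)·600 + (-0.10)·200 = 266.25
  d_3 = (+0.00)·775 + (-0.25)·600 + (+0.90)·200 = 30.00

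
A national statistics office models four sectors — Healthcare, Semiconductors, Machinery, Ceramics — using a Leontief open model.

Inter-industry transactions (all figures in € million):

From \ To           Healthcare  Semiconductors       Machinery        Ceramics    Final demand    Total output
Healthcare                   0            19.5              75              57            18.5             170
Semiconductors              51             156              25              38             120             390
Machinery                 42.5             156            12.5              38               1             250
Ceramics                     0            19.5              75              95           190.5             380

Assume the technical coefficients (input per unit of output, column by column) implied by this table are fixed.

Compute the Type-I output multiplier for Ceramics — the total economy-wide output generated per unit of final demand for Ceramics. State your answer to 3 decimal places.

Technical coefficients a_ij = z_ij / X_j:
  a_11 = 0/170 = 0.00, a_21 = 51/170 = 0.30, a_31 = 42.5/170 = 0.25, a_41 = 0/170 = 0.00
  a_12 = 19.5/390 = 0.05, a_22 = 156/390 = 0.40, a_32 = 156/390 = 0.40, a_42 = 19.5/390 = 0.05
  a_13 = 75/250 = 0.30, a_23 = 25/250 = 0.10, a_33 = 12.5/250 = 0.05, a_43 = 75/250 = 0.30
  a_14 = 57/380 = 0.15, a_24 = 38/380 = 0.10, a_34 = 38/380 = 0.10, a_44 = 95/380 = 0.25
I − A =
  [   1.00    -0.05    -0.30    -0.15]
  [  -0.30     0.60    -0.10    -0.10]
  [  -0.25    -0.40     0.95    -0.10]
  [   0.00    -0.05    -0.30     0.75]
Compute the cofactors C_ij = (−1)^(i+j)·(3×3 minor ij) of I−A; the adjugate is their transpose:
adj(I−A) = Cᵀ =
  [ 0.36225   0.15075   0.16650   0.11475]
  [ 0.23100   0.61500   0.18600   0.15300]
  [ 0.20275   0.31625   0.43150   0.14025]
  [ 0.09650   0.16750   0.18500   0.43350]
det(I−A) = Σ_j (I−A)_1j·C_1j = (1.00)(0.36225) + (-0.05)(0.23100) + (-0.30)(0.20275) + (-0.15)(0.09650) = 0.2754
(I − A)⁻¹ = adj(I−A) / det(I−A) ≈
  [   1.3154     0.5474     0.6046     0.4167]
  [   0.8388     2.2331     0.6754     0.5556]
  [   0.7362     1.1483     1.5668     0.5093]
  [   0.3504     0.6082     0.6718     1.5741]
The output multiplier for sector j is the column-j sum of the Leontief inverse (I − A)⁻¹ = adj(I−A) / det(I−A).
Column 4 of adj(I−A): (0.11475, 0.15300, 0.14025, 0.43350); det(I−A) = 0.2754.
m_4 = (0.11475 + 0.15300 + 0.14025 + 0.43350) / 0.2754 = 0.8415 / 0.2754 ≈ 3.056.

m_4 = 3.056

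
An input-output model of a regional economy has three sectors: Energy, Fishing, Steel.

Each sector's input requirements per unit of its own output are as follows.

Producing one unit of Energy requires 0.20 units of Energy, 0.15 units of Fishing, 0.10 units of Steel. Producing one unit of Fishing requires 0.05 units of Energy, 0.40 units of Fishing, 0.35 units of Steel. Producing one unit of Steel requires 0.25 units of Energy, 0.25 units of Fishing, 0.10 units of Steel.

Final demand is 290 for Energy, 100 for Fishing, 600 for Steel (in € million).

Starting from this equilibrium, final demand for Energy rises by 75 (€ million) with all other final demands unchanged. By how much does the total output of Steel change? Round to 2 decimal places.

I − A =
  [   0.80    -0.05    -0.25]
  [  -0.15     0.60    -0.25]
  [  -0.10    -0.35     0.90]
Cofactors of I−A, C_ij = (−1)^(i+j)·(minor ij) (rows/columns in the sector order above):
  C_11 = (0.60)(0.90) − (-0.25)(-0.35) = 0.4525
  C_12 = −[(-0.15)(0.90) − (-0.25)(-0.10)] = 0.1600
  C_13 = (-0.15)(-0.35) − (0.60)(-0.10) = 0.1125
  C_21 = −[(-0.05)(0.90) − (-0.25)(-0.35)] = 0.1325
  C_22 = (0.80)(0.90) − (-0.25)(-0.10) = 0.6950
  C_23 = −[(0.80)(-0.35) − (-0.05)(-0.10)] = 0.2850
  C_31 = (-0.05)(-0.25) − (-0.25)(0.60) = 0.1625
  C_32 = −[(0.80)(-0.25) − (-0.25)(-0.15)] = 0.2375
  C_33 = (0.80)(0.60) − (-0.05)(-0.15) = 0.4725
det(I−A) = Σ_j (I−A)_1j·C_1j = (0.80)(0.4525) + (-0.05)(0.1600) + (-0.25)(0.1125) = 0.325875
adj(I−A) = Cᵀ =
  [ 0.4525   0.1325   0.1625]
  [ 0.1600   0.6950   0.2375]
  [ 0.1125   0.2850   0.4725]
(I − A)⁻¹ = adj(I−A) / det(I−A) ≈
  [   1.3886     0.4066     0.4987]
  [   0.4910     2.1327     0.7288]
  [   0.3452     0.8746     1.4499]
Δx = (I − A)⁻¹ Δd with Δd having +75 in the Energy component and 0 elsewhere.
So Δx_S = L_SE · (+75), where L_SE = adj(I−A)_SE / det(I−A) = 0.1125 / 0.325875.
Δx_S = 0.1125 × (+75) / 0.325875 = 8.4375 / 0.325875 ≈ 25.89.

Δx_S = 25.89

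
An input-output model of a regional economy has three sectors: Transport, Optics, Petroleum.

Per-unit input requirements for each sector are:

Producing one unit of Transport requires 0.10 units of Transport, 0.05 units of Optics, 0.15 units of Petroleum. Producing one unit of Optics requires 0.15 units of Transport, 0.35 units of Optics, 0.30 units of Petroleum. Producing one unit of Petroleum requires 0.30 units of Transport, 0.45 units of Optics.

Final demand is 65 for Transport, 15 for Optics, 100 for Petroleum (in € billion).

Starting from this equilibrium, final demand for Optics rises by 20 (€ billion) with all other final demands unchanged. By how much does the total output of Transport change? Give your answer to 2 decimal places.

Δx_T = 11.65

I − A =
  [   0.90    -0.15    -0.30]
  [  -0.05     0.65    -0.45]
  [  -0.15    -0.30     1.00]
Cofactors of I−A, C_ij = (−1)^(i+j)·(minor ij) (rows/columns in the sector order above):
  C_11 = (0.65)(1.00) − (-0.45)(-0.30) = 0.5150
  C_12 = −[(-0.05)(1.00) − (-0.45)(-0.15)] = 0.1175
  C_13 = (-0.05)(-0.30) − (0.65)(-0.15) = 0.1125
  C_21 = −[(-0.15)(1.00) − (-0.30)(-0.30)] = 0.2400
  C_22 = (0.90)(1.00) − (-0.30)(-0.15) = 0.8550
  C_23 = −[(0.90)(-0.30) − (-0.15)(-0.15)] = 0.2925
  C_31 = (-0.15)(-0.45) − (-0.30)(0.65) = 0.2625
  C_32 = −[(0.90)(-0.45) − (-0.30)(-0.05)] = 0.4200
  C_33 = (0.90)(0.65) − (-0.15)(-0.05) = 0.5775
det(I−A) = Σ_j (I−A)_1j·C_1j = (0.90)(0.5150) + (-0.15)(0.1175) + (-0.30)(0.1125) = 0.412125
adj(I−A) = Cᵀ =
  [ 0.5150   0.2400   0.2625]
  [ 0.1175   0.8550   0.4200]
  [ 0.1125   0.2925   0.5775]
(I − A)⁻¹ = adj(I−A) / det(I−A) ≈
  [   1.2496     0.5823     0.6369]
  [   0.2851     2.0746     1.0191]
  [   0.2730     0.7097     1.4013]
Δx = (I − A)⁻¹ Δd with Δd having +20 in the Optics component and 0 elsewhere.
So Δx_T = L_TO · (+20), where L_TO = adj(I−A)_TO / det(I−A) = 0.2400 / 0.412125.
Δx_T = 0.2400 × (+20) / 0.412125 = 4.80 / 0.412125 ≈ 11.65.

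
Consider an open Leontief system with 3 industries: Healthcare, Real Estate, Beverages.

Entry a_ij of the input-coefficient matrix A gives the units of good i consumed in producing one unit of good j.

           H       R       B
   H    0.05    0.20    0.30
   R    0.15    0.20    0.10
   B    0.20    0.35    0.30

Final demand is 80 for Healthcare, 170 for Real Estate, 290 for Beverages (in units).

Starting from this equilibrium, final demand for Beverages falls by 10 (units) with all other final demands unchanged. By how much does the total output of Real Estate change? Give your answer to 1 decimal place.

I − A =
  [   0.95    -0.20    -0.30]
  [  -0.15     0.80    -0.10]
  [  -0.20    -0.35     0.70]
Cofactors of I−A, C_ij = (−1)^(i+j)·(minor ij) (rows/columns in the sector order above):
  C_11 = (0.80)(0.70) − (-0.10)(-0.35) = 0.5250
  C_12 = −[(-0.15)(0.70) − (-0.10)(-0.20)] = 0.1250
  C_13 = (-0.15)(-0.35) − (0.80)(-0.20) = 0.2125
  C_21 = −[(-0.20)(0.70) − (-0.30)(-0.35)] = 0.2450
  C_22 = (0.95)(0.70) − (-0.30)(-0.20) = 0.6050
  C_23 = −[(0.95)(-0.35) − (-0.20)(-0.20)] = 0.3725
  C_31 = (-0.20)(-0.10) − (-0.30)(0.80) = 0.2600
  C_32 = −[(0.95)(-0.10) − (-0.30)(-0.15)] = 0.1400
  C_33 = (0.95)(0.80) − (-0.20)(-0.15) = 0.7300
det(I−A) = Σ_j (I−A)_1j·C_1j = (0.95)(0.5250) + (-0.20)(0.1250) + (-0.30)(0.2125) = 0.4100
adj(I−A) = Cᵀ =
  [ 0.5250   0.2450   0.2600]
  [ 0.1250   0.6050   0.1400]
  [ 0.2125   0.3725   0.7300]
(I − A)⁻¹ = adj(I−A) / det(I−A) ≈
  [   1.2805     0.5976     0.6341]
  [   0.3049     1.4756     0.3415]
  [   0.5183     0.9085     1.7805]
Δx = (I − A)⁻¹ Δd with Δd having -10 in the Beverages component and 0 elsewhere.
So Δx_R = L_RB · (-10), where L_RB = adj(I−A)_RB / det(I−A) = 0.1400 / 0.4100.
Δx_R = 0.1400 × (-10) / 0.4100 = -1.40 / 0.4100 ≈ -3.4.

Δx_R = -3.4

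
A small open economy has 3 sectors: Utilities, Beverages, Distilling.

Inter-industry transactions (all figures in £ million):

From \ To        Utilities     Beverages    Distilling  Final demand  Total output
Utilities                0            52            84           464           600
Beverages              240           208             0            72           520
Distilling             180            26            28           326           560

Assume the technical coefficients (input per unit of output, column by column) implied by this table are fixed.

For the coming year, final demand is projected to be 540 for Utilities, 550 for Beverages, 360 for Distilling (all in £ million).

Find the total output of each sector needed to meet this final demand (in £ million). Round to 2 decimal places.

x_U = 789.99, x_B = 1443.33, x_D = 704.38

Technical coefficients a_ij = z_ij / X_j:
  a_UU = 0/600 = 0.00, a_BU = 240/600 = 0.40, a_DU = 180/600 = 0.30
  a_UB = 52/520 = 0.10, a_BB = 208/520 = 0.40, a_DB = 26/520 = 0.05
  a_UD = 84/560 = 0.15, a_BD = 0/560 = 0.00, a_DD = 28/560 = 0.05
I − A =
  [   1.00    -0.10    -0.15]
  [  -0.40     0.60     0.00]
  [  -0.30    -0.05     0.95]
Cofactors of I−A, C_ij = (−1)^(i+j)·(minor ij) (rows/columns in the sector order above):
  C_11 = (0.60)(0.95) − (0.00)(-0.05) = 0.5700
  C_12 = −[(-0.40)(0.95) − (0.00)(-0.30)] = 0.3800
  C_13 = (-0.40)(-0.05) − (0.60)(-0.30) = 0.2000
  C_21 = −[(-0.10)(0.95) − (-0.15)(-0.05)] = 0.1025
  C_22 = (1.00)(0.95) − (-0.15)(-0.30) = 0.9050
  C_23 = −[(1.00)(-0.05) − (-0.10)(-0.30)] = 0.0800
  C_31 = (-0.10)(0.00) − (-0.15)(0.60) = 0.0900
  C_32 = −[(1.00)(0.00) − (-0.15)(-0.40)] = 0.0600
  C_33 = (1.00)(0.60) − (-0.10)(-0.40) = 0.5600
det(I−A) = Σ_j (I−A)_1j·C_1j = (1.00)(0.5700) + (-0.10)(0.3800) + (-0.15)(0.2000) = 0.5020
adj(I−A) = Cᵀ =
  [ 0.5700   0.1025   0.0900]
  [ 0.3800   0.9050   0.0600]
  [ 0.2000   0.0800   0.5600]
(I − A)⁻¹ = adj(I−A) / det(I−A) ≈
  [   1.1355     0.2042     0.1793]
  [   0.7570     1.8028     0.1195]
  [   0.3984     0.1594     1.1155]
x = (I − A)⁻¹ d = adj(I−A)·d / det(I−A), with det(I−A) = 0.5020:
  x_U = (0.5700·540 + 0.1025·550 + 0.0900·360) / 0.5020 = 396.575 / 0.5020 ≈ 789.99
  x_B = (0.3800·540 + 0.9050·550 + 0.0600·360) / 0.5020 = 724.55 / 0.5020 ≈ 1443.33
  x_D = (0.2000·540 + 0.0800·550 + 0.5600·360) / 0.5020 = 353.60 / 0.5020 ≈ 704.38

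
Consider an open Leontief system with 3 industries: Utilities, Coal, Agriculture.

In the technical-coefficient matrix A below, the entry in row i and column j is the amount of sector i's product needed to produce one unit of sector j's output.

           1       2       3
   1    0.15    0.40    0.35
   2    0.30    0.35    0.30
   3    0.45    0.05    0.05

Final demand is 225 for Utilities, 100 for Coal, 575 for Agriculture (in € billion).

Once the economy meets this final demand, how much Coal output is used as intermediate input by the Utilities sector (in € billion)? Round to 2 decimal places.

I − A =
  [   0.85    -0.40    -0.35]
  [  -0.30     0.65    -0.30]
  [  -0.45    -0.05     0.95]
Cofactors of I−A, C_ij = (−1)^(i+j)·(minor ij) (rows/columns in the sector order above):
  C_11 = (0.65)(0.95) − (-0.30)(-0.05) = 0.6025
  C_12 = −[(-0.30)(0.95) − (-0.30)(-0.45)] = 0.4200
  C_13 = (-0.30)(-0.05) − (0.65)(-0.45) = 0.3075
  C_21 = −[(-0.40)(0.95) − (-0.35)(-0.05)] = 0.3975
  C_22 = (0.85)(0.95) − (-0.35)(-0.45) = 0.6500
  C_23 = −[(0.85)(-0.05) − (-0.40)(-0.45)] = 0.2225
  C_31 = (-0.40)(-0.30) − (-0.35)(0.65) = 0.3475
  C_32 = −[(0.85)(-0.30) − (-0.35)(-0.30)] = 0.3600
  C_33 = (0.85)(0.65) − (-0.40)(-0.30) = 0.4325
det(I−A) = Σ_j (I−A)_1j·C_1j = (0.85)(0.6025) + (-0.40)(0.4200) + (-0.35)(0.3075) = 0.2365
adj(I−A) = Cᵀ =
  [ 0.6025   0.3975   0.3475]
  [ 0.4200   0.6500   0.3600]
  [ 0.3075   0.2225   0.4325]
(I − A)⁻¹ = adj(I−A) / det(I−A) ≈
  [   2.5476     1.6808     1.4693]
  [   1.7759     2.7484     1.5222]
  [   1.3002     0.9408     1.8288]
First solve x = (I − A)⁻¹ d = adj(I−A)·d / det(I−A); in particular x_1 = (0.6025·225 + 0.3975·100 + 0.3475·575) / 0.2365 = 375.125 / 0.2365 ≈ 1586.1522.
Intermediate flow from 2 to 1: z_21 = a_21 · x_1 = 0.30 × 375.125 / 0.2365 = 112.5375 / 0.2365 ≈ 475.85.

z_21 = 475.85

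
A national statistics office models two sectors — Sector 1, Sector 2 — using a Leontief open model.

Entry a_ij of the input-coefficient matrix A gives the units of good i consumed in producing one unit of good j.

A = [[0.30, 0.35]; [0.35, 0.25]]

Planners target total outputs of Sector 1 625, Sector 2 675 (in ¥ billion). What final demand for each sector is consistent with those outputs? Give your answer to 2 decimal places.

I − A =
  [   0.70    -0.35]
  [  -0.35     0.75]
d = (I − A) x:
  d_1 = (+0.70)·625 + (-0.35)·675 = 201.25
  d_2 = (-0.35)·625 + (+0.75)·675 = 287.50

d_1 = 201.25, d_2 = 287.50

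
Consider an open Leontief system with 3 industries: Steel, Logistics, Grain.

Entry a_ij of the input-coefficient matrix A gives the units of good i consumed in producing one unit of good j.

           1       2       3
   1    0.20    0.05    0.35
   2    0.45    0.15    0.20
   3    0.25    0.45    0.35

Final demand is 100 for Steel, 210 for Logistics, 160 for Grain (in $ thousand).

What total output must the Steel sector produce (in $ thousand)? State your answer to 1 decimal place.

x_1 = 651.9

I − A =
  [   0.80    -0.05    -0.35]
  [  -0.45     0.85    -0.20]
  [  -0.25    -0.45     0.65]
Cofactors of I−A, C_ij = (−1)^(i+j)·(minor ij) (rows/columns in the sector order above):
  C_11 = (0.85)(0.65) − (-0.20)(-0.45) = 0.4625
  C_12 = −[(-0.45)(0.65) − (-0.20)(-0.25)] = 0.3425
  C_13 = (-0.45)(-0.45) − (0.85)(-0.25) = 0.4150
  C_21 = −[(-0.05)(0.65) − (-0.35)(-0.45)] = 0.1900
  C_22 = (0.80)(0.65) − (-0.35)(-0.25) = 0.4325
  C_23 = −[(0.80)(-0.45) − (-0.05)(-0.25)] = 0.3725
  C_31 = (-0.05)(-0.20) − (-0.35)(0.85) = 0.3075
  C_32 = −[(0.80)(-0.20) − (-0.35)(-0.45)] = 0.3175
  C_33 = (0.80)(0.85) − (-0.05)(-0.45) = 0.6575
det(I−A) = Σ_j (I−A)_1j·C_1j = (0.80)(0.4625) + (-0.05)(0.3425) + (-0.35)(0.4150) = 0.207625
adj(I−A) = Cᵀ =
  [ 0.4625   0.1900   0.3075]
  [ 0.3425   0.4325   0.3175]
  [ 0.4150   0.3725   0.6575]
(I − A)⁻¹ = adj(I−A) / det(I−A) ≈
  [   2.2276     0.9151     1.4810]
  [   1.6496     2.0831     1.5292]
  [   1.9988     1.7941     3.1668]
x = (I − A)⁻¹ d = adj(I−A)·d / det(I−A), with det(I−A) = 0.207625:
  x_1 = (0.4625·100 + 0.1900·210 + 0.3075·160) / 0.207625 = 135.35 / 0.207625 ≈ 651.9
  x_2 = (0.3425·100 + 0.4325·210 + 0.3175·160) / 0.207625 = 175.875 / 0.207625 ≈ 847.1
  x_3 = (0.4150·100 + 0.3725·210 + 0.6575·160) / 0.207625 = 224.925 / 0.207625 ≈ 1083.3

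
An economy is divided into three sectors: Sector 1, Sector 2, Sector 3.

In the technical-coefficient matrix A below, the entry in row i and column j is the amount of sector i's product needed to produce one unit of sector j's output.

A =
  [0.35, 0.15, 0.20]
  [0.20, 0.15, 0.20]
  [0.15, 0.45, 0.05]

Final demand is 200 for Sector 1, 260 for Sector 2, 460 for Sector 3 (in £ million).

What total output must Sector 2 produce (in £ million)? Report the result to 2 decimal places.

x_2 = 705.23

I − A =
  [   0.65    -0.15    -0.20]
  [  -0.20     0.85    -0.20]
  [  -0.15    -0.45     0.95]
Cofactors of I−A, C_ij = (−1)^(i+j)·(minor ij) (rows/columns in the sector order above):
  C_11 = (0.85)(0.95) − (-0.20)(-0.45) = 0.7175
  C_12 = −[(-0.20)(0.95) − (-0.20)(-0.15)] = 0.2200
  C_13 = (-0.20)(-0.45) − (0.85)(-0.15) = 0.2175
  C_21 = −[(-0.15)(0.95) − (-0.20)(-0.45)] = 0.2325
  C_22 = (0.65)(0.95) − (-0.20)(-0.15) = 0.5875
  C_23 = −[(0.65)(-0.45) − (-0.15)(-0.15)] = 0.3150
  C_31 = (-0.15)(-0.20) − (-0.20)(0.85) = 0.2000
  C_32 = −[(0.65)(-0.20) − (-0.20)(-0.20)] = 0.1700
  C_33 = (0.65)(0.85) − (-0.15)(-0.20) = 0.5225
det(I−A) = Σ_j (I−A)_1j·C_1j = (0.65)(0.7175) + (-0.15)(0.2200) + (-0.20)(0.2175) = 0.389875
adj(I−A) = Cᵀ =
  [ 0.7175   0.2325   0.2000]
  [ 0.2200   0.5875   0.1700]
  [ 0.2175   0.3150   0.5225]
(I − A)⁻¹ = adj(I−A) / det(I−A) ≈
  [   1.8403     0.5963     0.5130]
  [   0.5643     1.5069     0.4360]
  [   0.5579     0.8080     1.3402]
x = (I − A)⁻¹ d = adj(I−A)·d / det(I−A), with det(I−A) = 0.389875:
  x_1 = (0.7175·200 + 0.2325·260 + 0.2000·460) / 0.389875 = 295.95 / 0.389875 ≈ 759.09
  x_2 = (0.2200·200 + 0.5875·260 + 0.1700·460) / 0.389875 = 274.95 / 0.389875 ≈ 705.23
  x_3 = (0.2175·200 + 0.3150·260 + 0.5225·460) / 0.389875 = 365.75 / 0.389875 ≈ 938.12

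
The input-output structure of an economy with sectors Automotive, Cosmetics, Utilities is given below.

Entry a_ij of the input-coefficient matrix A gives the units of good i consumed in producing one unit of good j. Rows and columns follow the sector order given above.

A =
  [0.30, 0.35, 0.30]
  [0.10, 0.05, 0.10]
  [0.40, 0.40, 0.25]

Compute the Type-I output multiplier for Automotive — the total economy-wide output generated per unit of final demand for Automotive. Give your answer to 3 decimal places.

I − A =
  [   0.70    -0.35    -0.30]
  [  -0.10     0.95    -0.10]
  [  -0.40    -0.40     0.75]
Cofactors of I−A, C_ij = (−1)^(i+j)·(minor ij) (rows/columns in the sector order above):
  C_11 = (0.95)(0.75) − (-0.10)(-0.40) = 0.6725
  C_12 = −[(-0.10)(0.75) − (-0.10)(-0.40)] = 0.1150
  C_13 = (-0.10)(-0.40) − (0.95)(-0.40) = 0.4200
  C_21 = −[(-0.35)(0.75) − (-0.30)(-0.40)] = 0.3825
  C_22 = (0.70)(0.75) − (-0.30)(-0.40) = 0.4050
  C_23 = −[(0.70)(-0.40) − (-0.35)(-0.40)] = 0.4200
  C_31 = (-0.35)(-0.10) − (-0.30)(0.95) = 0.3200
  C_32 = −[(0.70)(-0.10) − (-0.30)(-0.10)] = 0.1000
  C_33 = (0.70)(0.95) − (-0.35)(-0.10) = 0.6300
det(I−A) = Σ_j (I−A)_1j·C_1j = (0.70)(0.6725) + (-0.35)(0.1150) + (-0.30)(0.4200) = 0.3045
adj(I−A) = Cᵀ =
  [ 0.6725   0.3825   0.3200]
  [ 0.1150   0.4050   0.1000]
  [ 0.4200   0.4200   0.6300]
(I − A)⁻¹ = adj(I−A) / det(I−A) ≈
  [   2.2085     1.2562     1.0509]
  [   0.3777     1.3300     0.3284]
  [   1.3793     1.3793     2.0690]
The output multiplier for sector j is the column-j sum of the Leontief inverse (I − A)⁻¹ = adj(I−A) / det(I−A).
Column 1 of adj(I−A): (0.6725, 0.1150, 0.4200); det(I−A) = 0.3045.
m_1 = (0.6725 + 0.1150 + 0.4200) / 0.3045 = 1.2075 / 0.3045 ≈ 3.966.

m_1 = 3.966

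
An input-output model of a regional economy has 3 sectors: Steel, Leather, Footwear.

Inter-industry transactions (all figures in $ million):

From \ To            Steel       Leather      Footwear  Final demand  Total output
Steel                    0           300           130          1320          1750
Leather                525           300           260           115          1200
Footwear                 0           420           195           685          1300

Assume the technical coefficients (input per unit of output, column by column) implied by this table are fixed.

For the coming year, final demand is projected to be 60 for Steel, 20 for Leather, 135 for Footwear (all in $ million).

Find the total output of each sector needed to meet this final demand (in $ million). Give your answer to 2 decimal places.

x_S = 113.28, x_L = 128.43, x_F = 211.71

Technical coefficients a_ij = z_ij / X_j:
  a_SS = 0/1750 = 0.00, a_LS = 525/1750 = 0.30, a_FS = 0/1750 = 0.00
  a_SL = 300/1200 = 0.25, a_LL = 300/1200 = 0.25, a_FL = 420/1200 = 0.35
  a_SF = 130/1300 = 0.10, a_LF = 260/1300 = 0.20, a_FF = 195/1300 = 0.15
I − A =
  [   1.00    -0.25    -0.10]
  [  -0.30     0.75    -0.20]
  [   0.00    -0.35     0.85]
Cofactors of I−A, C_ij = (−1)^(i+j)·(minor ij) (rows/columns in the sector order above):
  C_11 = (0.75)(0.85) − (-0.20)(-0.35) = 0.5675
  C_12 = −[(-0.30)(0.85) − (-0.20)(0.00)] = 0.2550
  C_13 = (-0.30)(-0.35) − (0.75)(0.00) = 0.1050
  C_21 = −[(-0.25)(0.85) − (-0.10)(-0.35)] = 0.2475
  C_22 = (1.00)(0.85) − (-0.10)(0.00) = 0.8500
  C_23 = −[(1.00)(-0.35) − (-0.25)(0.00)] = 0.3500
  C_31 = (-0.25)(-0.20) − (-0.10)(0.75) = 0.1250
  C_32 = −[(1.00)(-0.20) − (-0.10)(-0.30)] = 0.2300
  C_33 = (1.00)(0.75) − (-0.25)(-0.30) = 0.6750
det(I−A) = Σ_j (I−A)_1j·C_1j = (1.00)(0.5675) + (-0.25)(0.2550) + (-0.10)(0.1050) = 0.49325
adj(I−A) = Cᵀ =
  [ 0.5675   0.2475   0.1250]
  [ 0.2550   0.8500   0.2300]
  [ 0.1050   0.3500   0.6750]
(I − A)⁻¹ = adj(I−A) / det(I−A) ≈
  [   1.1505     0.5018     0.2534]
  [   0.5170     1.7233     0.4663]
  [   0.2129     0.7096     1.3685]
x = (I − A)⁻¹ d = adj(I−A)·d / det(I−A), with det(I−A) = 0.49325:
  x_S = (0.5675·60 + 0.2475·20 + 0.1250·135) / 0.49325 = 55.875 / 0.49325 ≈ 113.28
  x_L = (0.2550·60 + 0.8500·20 + 0.2300·135) / 0.49325 = 63.35 / 0.49325 ≈ 128.43
  x_F = (0.1050·60 + 0.3500·20 + 0.6750·135) / 0.49325 = 104.425 / 0.49325 ≈ 211.71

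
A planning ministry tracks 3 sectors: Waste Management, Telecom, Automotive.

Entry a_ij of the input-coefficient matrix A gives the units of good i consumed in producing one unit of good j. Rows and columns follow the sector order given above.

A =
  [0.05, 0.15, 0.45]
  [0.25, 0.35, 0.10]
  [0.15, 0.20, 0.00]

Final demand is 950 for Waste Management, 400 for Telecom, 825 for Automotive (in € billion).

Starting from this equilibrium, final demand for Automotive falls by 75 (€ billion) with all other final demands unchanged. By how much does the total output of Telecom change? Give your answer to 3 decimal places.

I − A =
  [   0.95    -0.15    -0.45]
  [  -0.25     0.65    -0.10]
  [  -0.15    -0.20     1.00]
Cofactors of I−A, C_ij = (−1)^(i+j)·(minor ij) (rows/columns in the sector order above):
  C_11 = (0.65)(1.00) − (-0.10)(-0.20) = 0.6300
  C_12 = −[(-0.25)(1.00) − (-0.10)(-0.15)] = 0.2650
  C_13 = (-0.25)(-0.20) − (0.65)(-0.15) = 0.1475
  C_21 = −[(-0.15)(1.00) − (-0.45)(-0.20)] = 0.2400
  C_22 = (0.95)(1.00) − (-0.45)(-0.15) = 0.8825
  C_23 = −[(0.95)(-0.20) − (-0.15)(-0.15)] = 0.2125
  C_31 = (-0.15)(-0.10) − (-0.45)(0.65) = 0.3075
  C_32 = −[(0.95)(-0.10) − (-0.45)(-0.25)] = 0.2075
  C_33 = (0.95)(0.65) − (-0.15)(-0.25) = 0.5800
det(I−A) = Σ_j (I−A)_1j·C_1j = (0.95)(0.6300) + (-0.15)(0.2650) + (-0.45)(0.1475) = 0.492375
adj(I−A) = Cᵀ =
  [ 0.6300   0.2400   0.3075]
  [ 0.2650   0.8825   0.2075]
  [ 0.1475   0.2125   0.5800]
(I − A)⁻¹ = adj(I−A) / det(I−A) ≈
  [   1.2795     0.4874     0.6245]
  [   0.5382     1.7923     0.4214]
  [   0.2996     0.4316     1.1780]
Δx = (I − A)⁻¹ Δd with Δd having -75 in the Automotive component and 0 elsewhere.
So Δx_T = L_TA · (-75), where L_TA = adj(I−A)_TA / det(I−A) = 0.2075 / 0.492375.
Δx_T = 0.2075 × (-75) / 0.492375 = -15.5625 / 0.492375 ≈ -31.607.

Δx_T = -31.607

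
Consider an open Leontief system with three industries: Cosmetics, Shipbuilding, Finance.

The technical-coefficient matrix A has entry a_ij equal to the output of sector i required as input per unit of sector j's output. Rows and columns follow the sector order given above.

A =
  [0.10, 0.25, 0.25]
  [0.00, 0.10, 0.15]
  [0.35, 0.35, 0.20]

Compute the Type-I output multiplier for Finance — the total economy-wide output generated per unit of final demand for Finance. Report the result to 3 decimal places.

m_3 = 2.373

I − A =
  [   0.90    -0.25    -0.25]
  [   0.00     0.90    -0.15]
  [  -0.35    -0.35     0.80]
Cofactors of I−A, C_ij = (−1)^(i+j)·(minor ij) (rows/columns in the sector order above):
  C_11 = (0.90)(0.80) − (-0.15)(-0.35) = 0.6675
  C_12 = −[(0.00)(0.80) − (-0.15)(-0.35)] = 0.0525
  C_13 = (0.00)(-0.35) − (0.90)(-0.35) = 0.3150
  C_21 = −[(-0.25)(0.80) − (-0.25)(-0.35)] = 0.2875
  C_22 = (0.90)(0.80) − (-0.25)(-0.35) = 0.6325
  C_23 = −[(0.90)(-0.35) − (-0.25)(-0.35)] = 0.4025
  C_31 = (-0.25)(-0.15) − (-0.25)(0.90) = 0.2625
  C_32 = −[(0.90)(-0.15) − (-0.25)(0.00)] = 0.1350
  C_33 = (0.90)(0.90) − (-0.25)(0.00) = 0.8100
det(I−A) = Σ_j (I−A)_1j·C_1j = (0.90)(0.6675) + (-0.25)(0.0525) + (-0.25)(0.3150) = 0.508875
adj(I−A) = Cᵀ =
  [ 0.6675   0.2875   0.2625]
  [ 0.0525   0.6325   0.1350]
  [ 0.3150   0.4025   0.8100]
(I − A)⁻¹ = adj(I−A) / det(I−A) ≈
  [   1.3117     0.5650     0.5158]
  [   0.1032     1.2429     0.2653]
  [   0.6190     0.7910     1.5917]
The output multiplier for sector j is the column-j sum of the Leontief inverse (I − A)⁻¹ = adj(I−A) / det(I−A).
Column 3 of adj(I−A): (0.2625, 0.1350, 0.8100); det(I−A) = 0.508875.
m_3 = (0.2625 + 0.1350 + 0.8100) / 0.508875 = 1.2075 / 0.508875 ≈ 2.373.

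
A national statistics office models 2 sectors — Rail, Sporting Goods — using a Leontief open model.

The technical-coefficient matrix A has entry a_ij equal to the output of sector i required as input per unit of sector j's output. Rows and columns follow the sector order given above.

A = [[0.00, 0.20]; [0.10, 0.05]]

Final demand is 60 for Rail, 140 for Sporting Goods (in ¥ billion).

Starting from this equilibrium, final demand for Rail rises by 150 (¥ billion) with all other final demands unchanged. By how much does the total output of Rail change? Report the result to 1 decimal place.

Δx_R = 153.2

I − A =
  [   1.00    -0.20]
  [  -0.10     0.95]
det(I−A) = (1.00)(0.95) − (-0.20)(-0.10) = 0.9300
adj(I−A) = [[0.95, 0.20], [0.10, 1.00]]
(I − A)⁻¹ = adj(I−A) / det(I−A) ≈
  [   1.0215     0.2151]
  [   0.1075     1.0753]
Δx = (I − A)⁻¹ Δd with Δd having +150 in the Rail component and 0 elsewhere.
So Δx_R = L_RR · (+150), where L_RR = adj(I−A)_RR / det(I−A) = 0.95 / 0.9300.
Δx_R = 0.95 × (+150) / 0.9300 = 142.50 / 0.9300 ≈ 153.2.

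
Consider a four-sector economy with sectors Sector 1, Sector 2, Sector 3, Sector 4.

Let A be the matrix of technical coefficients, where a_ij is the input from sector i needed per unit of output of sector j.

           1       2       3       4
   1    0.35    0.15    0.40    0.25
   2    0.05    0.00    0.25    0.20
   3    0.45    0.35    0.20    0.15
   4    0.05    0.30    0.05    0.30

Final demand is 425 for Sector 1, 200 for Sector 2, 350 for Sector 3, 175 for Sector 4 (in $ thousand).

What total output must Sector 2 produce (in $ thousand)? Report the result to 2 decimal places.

I − A =
  [   0.65    -0.15    -0.40    -0.25]
  [  -0.05     1.00    -0.25    -0.20]
  [  -0.45    -0.35     0.80    -0.15]
  [  -0.05    -0.30    -0.05     0.70]
Compute the cofactors C_ij = (−1)^(i+j)·(3×3 minor ij) of I−A; the adjugate is their transpose:
adj(I−A) = Cᵀ =
  [ 0.42850   0.26325   0.31500   0.29575]
  [ 0.12075   0.21450   0.13575   0.13350]
  [ 0.31350   0.26625   0.39300   0.27225]
  [ 0.10475   0.12975   0.10875   0.25325]
det(I−A) = Σ_j (I−A)_1j·C_1j = (0.65)(0.42850) + (-0.15)(0.12075) + (-0.40)(0.31350) + (-0.25)(0.10475) = 0.108825
(I − A)⁻¹ = adj(I−A) / det(I−A) ≈
  [   3.9375     2.4190     2.8946     2.7177]
  [   1.1096     1.9711     1.2474     1.2267]
  [   2.8808     2.4466     3.6113     2.5017]
  [   0.9626     1.1923     0.9993     2.3271]
x = (I − A)⁻¹ d = adj(I−A)·d / det(I−A), with det(I−A) = 0.108825:
  x_1 = (0.42850·425 + 0.26325·200 + 0.31500·350 + 0.29575·175) / 0.108825 = 396.76875 / 0.108825 ≈ 3645.93
  x_2 = (0.12075·425 + 0.21450·200 + 0.13575·350 + 0.13350·175) / 0.108825 = 165.09375 / 0.108825 ≈ 1517.06
  x_3 = (0.31350·425 + 0.26625·200 + 0.39300·350 + 0.27225·175) / 0.108825 = 371.68125 / 0.108825 ≈ 3415.40
  x_4 = (0.10475·425 + 0.12975·200 + 0.10875·350 + 0.25325·175) / 0.108825 = 152.85 / 0.108825 ≈ 1404.55

x_2 = 1517.06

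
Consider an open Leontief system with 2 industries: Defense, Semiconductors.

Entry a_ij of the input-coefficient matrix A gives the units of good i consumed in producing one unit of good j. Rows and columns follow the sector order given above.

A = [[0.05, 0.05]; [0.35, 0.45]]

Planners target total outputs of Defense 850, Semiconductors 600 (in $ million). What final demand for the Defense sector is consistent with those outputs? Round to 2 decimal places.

d_D = 777.50

I − A =
  [   0.95    -0.05]
  [  -0.35     0.55]
d = (I − A) x:
  d_D = (+0.95)·850 + (-0.05)·600 = 777.50
  d_S = (-0.35)·850 + (+0.55)·600 = 32.50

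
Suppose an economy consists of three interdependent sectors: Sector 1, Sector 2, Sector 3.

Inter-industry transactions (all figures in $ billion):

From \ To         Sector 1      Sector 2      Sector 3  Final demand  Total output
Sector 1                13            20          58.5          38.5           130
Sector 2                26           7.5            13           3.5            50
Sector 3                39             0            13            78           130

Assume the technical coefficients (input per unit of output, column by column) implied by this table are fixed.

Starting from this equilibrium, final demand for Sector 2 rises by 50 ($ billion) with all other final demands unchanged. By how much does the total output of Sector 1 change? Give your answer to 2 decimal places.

Δx_1 = 36.75

Technical coefficients a_ij = z_ij / X_j:
  a_11 = 13/130 = 0.10, a_21 = 26/130 = 0.20, a_31 = 39/130 = 0.30
  a_12 = 20/50 = 0.40, a_22 = 7.5/50 = 0.15, a_32 = 0/50 = 0.00
  a_13 = 58.5/130 = 0.45, a_23 = 13/130 = 0.10, a_33 = 13/130 = 0.10
I − A =
  [   0.90    -0.40    -0.45]
  [  -0.20     0.85    -0.10]
  [  -0.30     0.00     0.90]
Cofactors of I−A, C_ij = (−1)^(i+j)·(minor ij) (rows/columns in the sector order above):
  C_11 = (0.85)(0.90) − (-0.10)(0.00) = 0.7650
  C_12 = −[(-0.20)(0.90) − (-0.10)(-0.30)] = 0.2100
  C_13 = (-0.20)(0.00) − (0.85)(-0.30) = 0.2550
  C_21 = −[(-0.40)(0.90) − (-0.45)(0.00)] = 0.3600
  C_22 = (0.90)(0.90) − (-0.45)(-0.30) = 0.6750
  C_23 = −[(0.90)(0.00) − (-0.40)(-0.30)] = 0.1200
  C_31 = (-0.40)(-0.10) − (-0.45)(0.85) = 0.4225
  C_32 = −[(0.90)(-0.10) − (-0.45)(-0.20)] = 0.1800
  C_33 = (0.90)(0.85) − (-0.40)(-0.20) = 0.6850
det(I−A) = Σ_j (I−A)_1j·C_1j = (0.90)(0.7650) + (-0.40)(0.2100) + (-0.45)(0.2550) = 0.48975
adj(I−A) = Cᵀ =
  [ 0.7650   0.3600   0.4225]
  [ 0.2100   0.6750   0.1800]
  [ 0.2550   0.1200   0.6850]
(I − A)⁻¹ = adj(I−A) / det(I−A) ≈
  [   1.5620     0.7351     0.8627]
  [   0.4288     1.3783     0.3675]
  [   0.5207     0.2450     1.3987]
Δx = (I − A)⁻¹ Δd with Δd having +50 in the Sector 2 component and 0 elsewhere.
So Δx_1 = L_12 · (+50), where L_12 = adj(I−A)_12 / det(I−A) = 0.3600 / 0.48975.
Δx_1 = 0.3600 × (+50) / 0.48975 = 18.00 / 0.48975 ≈ 36.75.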